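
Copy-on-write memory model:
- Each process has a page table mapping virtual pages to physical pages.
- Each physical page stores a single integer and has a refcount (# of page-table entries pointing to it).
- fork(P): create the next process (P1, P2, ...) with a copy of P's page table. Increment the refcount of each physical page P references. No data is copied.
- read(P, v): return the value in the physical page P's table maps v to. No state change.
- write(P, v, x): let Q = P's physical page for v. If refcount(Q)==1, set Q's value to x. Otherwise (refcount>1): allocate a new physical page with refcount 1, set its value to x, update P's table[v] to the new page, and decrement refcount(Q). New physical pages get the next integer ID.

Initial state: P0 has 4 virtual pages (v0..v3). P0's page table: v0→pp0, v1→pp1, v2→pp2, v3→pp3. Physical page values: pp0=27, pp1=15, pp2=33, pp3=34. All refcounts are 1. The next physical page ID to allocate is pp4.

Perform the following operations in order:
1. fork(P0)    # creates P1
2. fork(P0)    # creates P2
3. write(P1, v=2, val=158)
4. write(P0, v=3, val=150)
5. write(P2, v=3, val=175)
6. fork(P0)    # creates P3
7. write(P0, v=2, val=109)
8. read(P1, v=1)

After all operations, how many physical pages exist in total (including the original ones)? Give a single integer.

Answer: 8

Derivation:
Op 1: fork(P0) -> P1. 4 ppages; refcounts: pp0:2 pp1:2 pp2:2 pp3:2
Op 2: fork(P0) -> P2. 4 ppages; refcounts: pp0:3 pp1:3 pp2:3 pp3:3
Op 3: write(P1, v2, 158). refcount(pp2)=3>1 -> COPY to pp4. 5 ppages; refcounts: pp0:3 pp1:3 pp2:2 pp3:3 pp4:1
Op 4: write(P0, v3, 150). refcount(pp3)=3>1 -> COPY to pp5. 6 ppages; refcounts: pp0:3 pp1:3 pp2:2 pp3:2 pp4:1 pp5:1
Op 5: write(P2, v3, 175). refcount(pp3)=2>1 -> COPY to pp6. 7 ppages; refcounts: pp0:3 pp1:3 pp2:2 pp3:1 pp4:1 pp5:1 pp6:1
Op 6: fork(P0) -> P3. 7 ppages; refcounts: pp0:4 pp1:4 pp2:3 pp3:1 pp4:1 pp5:2 pp6:1
Op 7: write(P0, v2, 109). refcount(pp2)=3>1 -> COPY to pp7. 8 ppages; refcounts: pp0:4 pp1:4 pp2:2 pp3:1 pp4:1 pp5:2 pp6:1 pp7:1
Op 8: read(P1, v1) -> 15. No state change.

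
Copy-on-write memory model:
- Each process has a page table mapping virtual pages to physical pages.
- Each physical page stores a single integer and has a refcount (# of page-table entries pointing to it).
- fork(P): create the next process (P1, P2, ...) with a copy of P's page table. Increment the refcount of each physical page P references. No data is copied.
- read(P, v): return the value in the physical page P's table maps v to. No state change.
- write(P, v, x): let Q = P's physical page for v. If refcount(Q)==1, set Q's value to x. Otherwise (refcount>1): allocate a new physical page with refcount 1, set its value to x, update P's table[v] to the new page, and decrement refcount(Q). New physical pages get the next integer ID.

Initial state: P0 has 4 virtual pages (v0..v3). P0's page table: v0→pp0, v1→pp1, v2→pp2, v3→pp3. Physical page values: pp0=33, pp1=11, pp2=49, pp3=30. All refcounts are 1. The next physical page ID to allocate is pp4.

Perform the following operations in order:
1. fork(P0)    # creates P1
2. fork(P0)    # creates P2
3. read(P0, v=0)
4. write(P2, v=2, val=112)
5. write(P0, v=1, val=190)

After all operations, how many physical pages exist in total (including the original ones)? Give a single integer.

Op 1: fork(P0) -> P1. 4 ppages; refcounts: pp0:2 pp1:2 pp2:2 pp3:2
Op 2: fork(P0) -> P2. 4 ppages; refcounts: pp0:3 pp1:3 pp2:3 pp3:3
Op 3: read(P0, v0) -> 33. No state change.
Op 4: write(P2, v2, 112). refcount(pp2)=3>1 -> COPY to pp4. 5 ppages; refcounts: pp0:3 pp1:3 pp2:2 pp3:3 pp4:1
Op 5: write(P0, v1, 190). refcount(pp1)=3>1 -> COPY to pp5. 6 ppages; refcounts: pp0:3 pp1:2 pp2:2 pp3:3 pp4:1 pp5:1

Answer: 6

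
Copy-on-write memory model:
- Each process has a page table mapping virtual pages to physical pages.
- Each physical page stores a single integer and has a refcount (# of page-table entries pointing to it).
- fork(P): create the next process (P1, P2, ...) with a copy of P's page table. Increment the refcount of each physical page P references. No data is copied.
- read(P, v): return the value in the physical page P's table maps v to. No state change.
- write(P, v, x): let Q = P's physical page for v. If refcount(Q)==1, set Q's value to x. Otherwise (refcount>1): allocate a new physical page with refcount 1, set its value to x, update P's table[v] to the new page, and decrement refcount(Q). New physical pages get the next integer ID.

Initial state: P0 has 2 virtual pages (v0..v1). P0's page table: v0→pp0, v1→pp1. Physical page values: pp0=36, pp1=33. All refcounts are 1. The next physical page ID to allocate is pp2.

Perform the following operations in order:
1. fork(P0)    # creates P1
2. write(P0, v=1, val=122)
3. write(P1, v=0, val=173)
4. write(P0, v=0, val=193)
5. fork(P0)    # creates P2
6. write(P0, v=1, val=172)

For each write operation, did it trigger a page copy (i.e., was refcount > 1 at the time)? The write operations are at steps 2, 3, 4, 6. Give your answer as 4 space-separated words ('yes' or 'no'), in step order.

Op 1: fork(P0) -> P1. 2 ppages; refcounts: pp0:2 pp1:2
Op 2: write(P0, v1, 122). refcount(pp1)=2>1 -> COPY to pp2. 3 ppages; refcounts: pp0:2 pp1:1 pp2:1
Op 3: write(P1, v0, 173). refcount(pp0)=2>1 -> COPY to pp3. 4 ppages; refcounts: pp0:1 pp1:1 pp2:1 pp3:1
Op 4: write(P0, v0, 193). refcount(pp0)=1 -> write in place. 4 ppages; refcounts: pp0:1 pp1:1 pp2:1 pp3:1
Op 5: fork(P0) -> P2. 4 ppages; refcounts: pp0:2 pp1:1 pp2:2 pp3:1
Op 6: write(P0, v1, 172). refcount(pp2)=2>1 -> COPY to pp4. 5 ppages; refcounts: pp0:2 pp1:1 pp2:1 pp3:1 pp4:1

yes yes no yes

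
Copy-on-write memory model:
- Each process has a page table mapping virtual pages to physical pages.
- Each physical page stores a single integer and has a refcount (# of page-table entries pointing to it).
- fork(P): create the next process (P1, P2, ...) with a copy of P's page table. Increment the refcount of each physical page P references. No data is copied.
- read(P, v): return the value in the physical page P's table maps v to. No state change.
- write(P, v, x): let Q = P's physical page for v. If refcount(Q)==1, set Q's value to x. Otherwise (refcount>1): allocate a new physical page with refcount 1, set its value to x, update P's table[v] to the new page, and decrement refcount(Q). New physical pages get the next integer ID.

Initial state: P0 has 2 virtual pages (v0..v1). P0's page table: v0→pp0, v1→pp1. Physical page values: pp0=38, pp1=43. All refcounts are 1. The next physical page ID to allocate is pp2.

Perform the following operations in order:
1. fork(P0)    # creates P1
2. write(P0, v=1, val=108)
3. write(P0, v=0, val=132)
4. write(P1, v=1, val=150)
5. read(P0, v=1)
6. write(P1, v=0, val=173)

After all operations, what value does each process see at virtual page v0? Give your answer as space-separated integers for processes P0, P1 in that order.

Answer: 132 173

Derivation:
Op 1: fork(P0) -> P1. 2 ppages; refcounts: pp0:2 pp1:2
Op 2: write(P0, v1, 108). refcount(pp1)=2>1 -> COPY to pp2. 3 ppages; refcounts: pp0:2 pp1:1 pp2:1
Op 3: write(P0, v0, 132). refcount(pp0)=2>1 -> COPY to pp3. 4 ppages; refcounts: pp0:1 pp1:1 pp2:1 pp3:1
Op 4: write(P1, v1, 150). refcount(pp1)=1 -> write in place. 4 ppages; refcounts: pp0:1 pp1:1 pp2:1 pp3:1
Op 5: read(P0, v1) -> 108. No state change.
Op 6: write(P1, v0, 173). refcount(pp0)=1 -> write in place. 4 ppages; refcounts: pp0:1 pp1:1 pp2:1 pp3:1
P0: v0 -> pp3 = 132
P1: v0 -> pp0 = 173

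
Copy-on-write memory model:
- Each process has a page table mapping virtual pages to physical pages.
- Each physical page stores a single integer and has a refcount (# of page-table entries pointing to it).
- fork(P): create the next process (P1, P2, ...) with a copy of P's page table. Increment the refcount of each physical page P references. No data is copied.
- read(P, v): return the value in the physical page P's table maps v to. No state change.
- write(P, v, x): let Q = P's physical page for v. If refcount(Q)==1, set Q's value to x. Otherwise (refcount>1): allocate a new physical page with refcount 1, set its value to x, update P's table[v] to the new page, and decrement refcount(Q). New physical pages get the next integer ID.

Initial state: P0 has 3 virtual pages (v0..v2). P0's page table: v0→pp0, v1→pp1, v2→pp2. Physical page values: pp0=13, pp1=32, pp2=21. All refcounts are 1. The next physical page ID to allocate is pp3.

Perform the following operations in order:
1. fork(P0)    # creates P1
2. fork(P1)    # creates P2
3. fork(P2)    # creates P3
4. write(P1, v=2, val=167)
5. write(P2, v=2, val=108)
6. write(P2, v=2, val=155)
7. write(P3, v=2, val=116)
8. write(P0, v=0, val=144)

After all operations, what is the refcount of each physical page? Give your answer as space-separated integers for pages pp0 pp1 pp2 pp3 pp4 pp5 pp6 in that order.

Op 1: fork(P0) -> P1. 3 ppages; refcounts: pp0:2 pp1:2 pp2:2
Op 2: fork(P1) -> P2. 3 ppages; refcounts: pp0:3 pp1:3 pp2:3
Op 3: fork(P2) -> P3. 3 ppages; refcounts: pp0:4 pp1:4 pp2:4
Op 4: write(P1, v2, 167). refcount(pp2)=4>1 -> COPY to pp3. 4 ppages; refcounts: pp0:4 pp1:4 pp2:3 pp3:1
Op 5: write(P2, v2, 108). refcount(pp2)=3>1 -> COPY to pp4. 5 ppages; refcounts: pp0:4 pp1:4 pp2:2 pp3:1 pp4:1
Op 6: write(P2, v2, 155). refcount(pp4)=1 -> write in place. 5 ppages; refcounts: pp0:4 pp1:4 pp2:2 pp3:1 pp4:1
Op 7: write(P3, v2, 116). refcount(pp2)=2>1 -> COPY to pp5. 6 ppages; refcounts: pp0:4 pp1:4 pp2:1 pp3:1 pp4:1 pp5:1
Op 8: write(P0, v0, 144). refcount(pp0)=4>1 -> COPY to pp6. 7 ppages; refcounts: pp0:3 pp1:4 pp2:1 pp3:1 pp4:1 pp5:1 pp6:1

Answer: 3 4 1 1 1 1 1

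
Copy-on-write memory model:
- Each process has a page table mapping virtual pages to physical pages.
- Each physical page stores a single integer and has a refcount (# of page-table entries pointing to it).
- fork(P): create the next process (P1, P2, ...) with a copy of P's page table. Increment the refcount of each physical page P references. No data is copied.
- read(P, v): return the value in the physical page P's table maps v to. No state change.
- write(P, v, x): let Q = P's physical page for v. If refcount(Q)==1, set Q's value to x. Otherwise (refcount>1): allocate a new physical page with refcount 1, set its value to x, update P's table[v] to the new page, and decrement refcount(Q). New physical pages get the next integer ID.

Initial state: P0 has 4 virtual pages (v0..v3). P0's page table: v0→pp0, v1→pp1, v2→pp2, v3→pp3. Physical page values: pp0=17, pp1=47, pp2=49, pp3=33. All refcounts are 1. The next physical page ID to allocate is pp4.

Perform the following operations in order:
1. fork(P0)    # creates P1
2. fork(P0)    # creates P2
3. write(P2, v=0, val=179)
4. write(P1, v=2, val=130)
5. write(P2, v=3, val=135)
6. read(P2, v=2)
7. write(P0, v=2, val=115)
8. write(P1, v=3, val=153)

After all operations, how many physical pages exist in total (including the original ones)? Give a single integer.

Answer: 9

Derivation:
Op 1: fork(P0) -> P1. 4 ppages; refcounts: pp0:2 pp1:2 pp2:2 pp3:2
Op 2: fork(P0) -> P2. 4 ppages; refcounts: pp0:3 pp1:3 pp2:3 pp3:3
Op 3: write(P2, v0, 179). refcount(pp0)=3>1 -> COPY to pp4. 5 ppages; refcounts: pp0:2 pp1:3 pp2:3 pp3:3 pp4:1
Op 4: write(P1, v2, 130). refcount(pp2)=3>1 -> COPY to pp5. 6 ppages; refcounts: pp0:2 pp1:3 pp2:2 pp3:3 pp4:1 pp5:1
Op 5: write(P2, v3, 135). refcount(pp3)=3>1 -> COPY to pp6. 7 ppages; refcounts: pp0:2 pp1:3 pp2:2 pp3:2 pp4:1 pp5:1 pp6:1
Op 6: read(P2, v2) -> 49. No state change.
Op 7: write(P0, v2, 115). refcount(pp2)=2>1 -> COPY to pp7. 8 ppages; refcounts: pp0:2 pp1:3 pp2:1 pp3:2 pp4:1 pp5:1 pp6:1 pp7:1
Op 8: write(P1, v3, 153). refcount(pp3)=2>1 -> COPY to pp8. 9 ppages; refcounts: pp0:2 pp1:3 pp2:1 pp3:1 pp4:1 pp5:1 pp6:1 pp7:1 pp8:1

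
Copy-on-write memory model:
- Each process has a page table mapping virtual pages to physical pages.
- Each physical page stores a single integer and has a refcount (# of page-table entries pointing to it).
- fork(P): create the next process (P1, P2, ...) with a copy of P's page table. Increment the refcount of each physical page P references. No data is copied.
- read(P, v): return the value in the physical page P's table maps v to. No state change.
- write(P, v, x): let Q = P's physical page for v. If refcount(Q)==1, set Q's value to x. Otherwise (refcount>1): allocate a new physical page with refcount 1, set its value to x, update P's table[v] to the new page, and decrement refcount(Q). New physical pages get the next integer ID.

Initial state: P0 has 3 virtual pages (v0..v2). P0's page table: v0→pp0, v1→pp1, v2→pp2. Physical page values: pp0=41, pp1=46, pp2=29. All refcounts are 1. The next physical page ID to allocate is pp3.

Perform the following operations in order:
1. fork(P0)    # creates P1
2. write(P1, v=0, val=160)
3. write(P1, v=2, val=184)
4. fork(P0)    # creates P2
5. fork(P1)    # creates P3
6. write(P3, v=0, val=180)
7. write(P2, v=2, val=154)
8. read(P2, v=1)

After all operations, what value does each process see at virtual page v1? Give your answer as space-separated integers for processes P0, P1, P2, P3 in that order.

Op 1: fork(P0) -> P1. 3 ppages; refcounts: pp0:2 pp1:2 pp2:2
Op 2: write(P1, v0, 160). refcount(pp0)=2>1 -> COPY to pp3. 4 ppages; refcounts: pp0:1 pp1:2 pp2:2 pp3:1
Op 3: write(P1, v2, 184). refcount(pp2)=2>1 -> COPY to pp4. 5 ppages; refcounts: pp0:1 pp1:2 pp2:1 pp3:1 pp4:1
Op 4: fork(P0) -> P2. 5 ppages; refcounts: pp0:2 pp1:3 pp2:2 pp3:1 pp4:1
Op 5: fork(P1) -> P3. 5 ppages; refcounts: pp0:2 pp1:4 pp2:2 pp3:2 pp4:2
Op 6: write(P3, v0, 180). refcount(pp3)=2>1 -> COPY to pp5. 6 ppages; refcounts: pp0:2 pp1:4 pp2:2 pp3:1 pp4:2 pp5:1
Op 7: write(P2, v2, 154). refcount(pp2)=2>1 -> COPY to pp6. 7 ppages; refcounts: pp0:2 pp1:4 pp2:1 pp3:1 pp4:2 pp5:1 pp6:1
Op 8: read(P2, v1) -> 46. No state change.
P0: v1 -> pp1 = 46
P1: v1 -> pp1 = 46
P2: v1 -> pp1 = 46
P3: v1 -> pp1 = 46

Answer: 46 46 46 46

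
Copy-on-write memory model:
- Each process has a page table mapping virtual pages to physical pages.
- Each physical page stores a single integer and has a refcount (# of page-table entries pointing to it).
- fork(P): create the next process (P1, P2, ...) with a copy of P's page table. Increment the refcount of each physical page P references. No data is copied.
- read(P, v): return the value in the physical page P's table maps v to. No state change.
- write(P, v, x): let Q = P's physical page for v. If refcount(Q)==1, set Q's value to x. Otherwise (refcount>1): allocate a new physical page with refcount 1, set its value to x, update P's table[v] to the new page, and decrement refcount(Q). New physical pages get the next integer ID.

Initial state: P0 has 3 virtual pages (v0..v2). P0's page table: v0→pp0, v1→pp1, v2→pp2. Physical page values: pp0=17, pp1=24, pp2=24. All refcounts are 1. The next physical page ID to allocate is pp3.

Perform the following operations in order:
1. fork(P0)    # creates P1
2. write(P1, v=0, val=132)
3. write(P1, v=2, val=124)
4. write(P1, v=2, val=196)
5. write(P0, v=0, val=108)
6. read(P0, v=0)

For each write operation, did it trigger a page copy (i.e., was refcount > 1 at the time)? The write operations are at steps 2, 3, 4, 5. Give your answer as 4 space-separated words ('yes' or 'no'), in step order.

Op 1: fork(P0) -> P1. 3 ppages; refcounts: pp0:2 pp1:2 pp2:2
Op 2: write(P1, v0, 132). refcount(pp0)=2>1 -> COPY to pp3. 4 ppages; refcounts: pp0:1 pp1:2 pp2:2 pp3:1
Op 3: write(P1, v2, 124). refcount(pp2)=2>1 -> COPY to pp4. 5 ppages; refcounts: pp0:1 pp1:2 pp2:1 pp3:1 pp4:1
Op 4: write(P1, v2, 196). refcount(pp4)=1 -> write in place. 5 ppages; refcounts: pp0:1 pp1:2 pp2:1 pp3:1 pp4:1
Op 5: write(P0, v0, 108). refcount(pp0)=1 -> write in place. 5 ppages; refcounts: pp0:1 pp1:2 pp2:1 pp3:1 pp4:1
Op 6: read(P0, v0) -> 108. No state change.

yes yes no no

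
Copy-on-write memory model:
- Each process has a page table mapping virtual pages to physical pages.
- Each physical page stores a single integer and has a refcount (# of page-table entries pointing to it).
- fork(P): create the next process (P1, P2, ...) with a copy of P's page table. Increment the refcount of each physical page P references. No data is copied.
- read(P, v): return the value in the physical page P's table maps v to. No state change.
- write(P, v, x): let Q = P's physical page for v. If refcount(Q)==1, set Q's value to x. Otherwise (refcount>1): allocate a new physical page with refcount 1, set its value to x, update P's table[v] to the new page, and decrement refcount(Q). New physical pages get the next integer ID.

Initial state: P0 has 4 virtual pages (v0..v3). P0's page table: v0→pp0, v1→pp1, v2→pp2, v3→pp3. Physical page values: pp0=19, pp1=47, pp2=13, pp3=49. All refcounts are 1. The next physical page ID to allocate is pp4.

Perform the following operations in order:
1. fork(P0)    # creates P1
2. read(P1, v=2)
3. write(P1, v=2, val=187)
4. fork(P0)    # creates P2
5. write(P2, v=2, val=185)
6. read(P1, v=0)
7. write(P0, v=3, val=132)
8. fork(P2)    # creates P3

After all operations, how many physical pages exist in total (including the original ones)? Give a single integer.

Op 1: fork(P0) -> P1. 4 ppages; refcounts: pp0:2 pp1:2 pp2:2 pp3:2
Op 2: read(P1, v2) -> 13. No state change.
Op 3: write(P1, v2, 187). refcount(pp2)=2>1 -> COPY to pp4. 5 ppages; refcounts: pp0:2 pp1:2 pp2:1 pp3:2 pp4:1
Op 4: fork(P0) -> P2. 5 ppages; refcounts: pp0:3 pp1:3 pp2:2 pp3:3 pp4:1
Op 5: write(P2, v2, 185). refcount(pp2)=2>1 -> COPY to pp5. 6 ppages; refcounts: pp0:3 pp1:3 pp2:1 pp3:3 pp4:1 pp5:1
Op 6: read(P1, v0) -> 19. No state change.
Op 7: write(P0, v3, 132). refcount(pp3)=3>1 -> COPY to pp6. 7 ppages; refcounts: pp0:3 pp1:3 pp2:1 pp3:2 pp4:1 pp5:1 pp6:1
Op 8: fork(P2) -> P3. 7 ppages; refcounts: pp0:4 pp1:4 pp2:1 pp3:3 pp4:1 pp5:2 pp6:1

Answer: 7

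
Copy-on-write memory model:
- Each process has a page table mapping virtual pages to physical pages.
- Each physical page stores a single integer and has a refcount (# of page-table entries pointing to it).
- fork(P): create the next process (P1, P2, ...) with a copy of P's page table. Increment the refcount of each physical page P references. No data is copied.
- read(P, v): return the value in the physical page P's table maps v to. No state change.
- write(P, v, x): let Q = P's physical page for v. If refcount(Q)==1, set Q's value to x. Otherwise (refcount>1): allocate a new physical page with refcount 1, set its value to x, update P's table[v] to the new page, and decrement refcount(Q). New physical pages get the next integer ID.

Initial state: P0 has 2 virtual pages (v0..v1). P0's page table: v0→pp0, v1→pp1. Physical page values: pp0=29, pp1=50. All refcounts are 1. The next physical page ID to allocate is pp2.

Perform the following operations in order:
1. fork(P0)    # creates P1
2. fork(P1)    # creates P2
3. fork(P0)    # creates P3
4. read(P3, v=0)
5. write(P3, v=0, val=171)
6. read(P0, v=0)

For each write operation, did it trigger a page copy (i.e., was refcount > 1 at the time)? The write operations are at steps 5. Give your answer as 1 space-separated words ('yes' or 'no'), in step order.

Op 1: fork(P0) -> P1. 2 ppages; refcounts: pp0:2 pp1:2
Op 2: fork(P1) -> P2. 2 ppages; refcounts: pp0:3 pp1:3
Op 3: fork(P0) -> P3. 2 ppages; refcounts: pp0:4 pp1:4
Op 4: read(P3, v0) -> 29. No state change.
Op 5: write(P3, v0, 171). refcount(pp0)=4>1 -> COPY to pp2. 3 ppages; refcounts: pp0:3 pp1:4 pp2:1
Op 6: read(P0, v0) -> 29. No state change.

yes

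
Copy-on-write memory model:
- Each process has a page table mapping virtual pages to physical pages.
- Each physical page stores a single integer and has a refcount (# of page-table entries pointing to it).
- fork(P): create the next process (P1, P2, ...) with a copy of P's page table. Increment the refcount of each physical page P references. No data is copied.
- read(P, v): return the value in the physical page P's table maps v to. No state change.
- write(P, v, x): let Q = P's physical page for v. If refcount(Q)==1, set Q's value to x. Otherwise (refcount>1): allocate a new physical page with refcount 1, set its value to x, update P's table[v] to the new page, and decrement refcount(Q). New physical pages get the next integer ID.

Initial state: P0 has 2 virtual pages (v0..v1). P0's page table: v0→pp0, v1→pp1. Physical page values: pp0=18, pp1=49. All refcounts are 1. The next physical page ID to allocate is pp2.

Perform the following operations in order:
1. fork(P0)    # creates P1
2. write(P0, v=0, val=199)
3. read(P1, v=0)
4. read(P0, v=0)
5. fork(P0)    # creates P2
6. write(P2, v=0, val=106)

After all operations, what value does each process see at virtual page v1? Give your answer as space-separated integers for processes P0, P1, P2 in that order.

Op 1: fork(P0) -> P1. 2 ppages; refcounts: pp0:2 pp1:2
Op 2: write(P0, v0, 199). refcount(pp0)=2>1 -> COPY to pp2. 3 ppages; refcounts: pp0:1 pp1:2 pp2:1
Op 3: read(P1, v0) -> 18. No state change.
Op 4: read(P0, v0) -> 199. No state change.
Op 5: fork(P0) -> P2. 3 ppages; refcounts: pp0:1 pp1:3 pp2:2
Op 6: write(P2, v0, 106). refcount(pp2)=2>1 -> COPY to pp3. 4 ppages; refcounts: pp0:1 pp1:3 pp2:1 pp3:1
P0: v1 -> pp1 = 49
P1: v1 -> pp1 = 49
P2: v1 -> pp1 = 49

Answer: 49 49 49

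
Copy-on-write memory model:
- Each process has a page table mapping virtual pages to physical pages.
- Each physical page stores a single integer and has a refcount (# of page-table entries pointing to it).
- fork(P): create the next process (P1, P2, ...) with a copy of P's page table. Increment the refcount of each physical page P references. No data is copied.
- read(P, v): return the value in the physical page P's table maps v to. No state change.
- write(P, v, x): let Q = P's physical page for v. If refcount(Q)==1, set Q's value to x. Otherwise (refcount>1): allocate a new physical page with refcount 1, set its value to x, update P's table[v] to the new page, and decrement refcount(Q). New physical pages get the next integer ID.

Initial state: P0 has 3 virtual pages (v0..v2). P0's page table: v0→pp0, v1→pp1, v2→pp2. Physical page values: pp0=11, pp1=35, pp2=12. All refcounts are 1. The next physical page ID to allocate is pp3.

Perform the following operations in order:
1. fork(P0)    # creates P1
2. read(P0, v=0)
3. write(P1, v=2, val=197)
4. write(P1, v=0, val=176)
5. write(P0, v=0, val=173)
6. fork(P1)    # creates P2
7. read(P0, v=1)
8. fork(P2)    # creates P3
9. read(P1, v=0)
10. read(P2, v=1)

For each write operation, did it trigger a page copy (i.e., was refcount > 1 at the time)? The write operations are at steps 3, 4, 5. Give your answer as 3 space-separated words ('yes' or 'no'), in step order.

Op 1: fork(P0) -> P1. 3 ppages; refcounts: pp0:2 pp1:2 pp2:2
Op 2: read(P0, v0) -> 11. No state change.
Op 3: write(P1, v2, 197). refcount(pp2)=2>1 -> COPY to pp3. 4 ppages; refcounts: pp0:2 pp1:2 pp2:1 pp3:1
Op 4: write(P1, v0, 176). refcount(pp0)=2>1 -> COPY to pp4. 5 ppages; refcounts: pp0:1 pp1:2 pp2:1 pp3:1 pp4:1
Op 5: write(P0, v0, 173). refcount(pp0)=1 -> write in place. 5 ppages; refcounts: pp0:1 pp1:2 pp2:1 pp3:1 pp4:1
Op 6: fork(P1) -> P2. 5 ppages; refcounts: pp0:1 pp1:3 pp2:1 pp3:2 pp4:2
Op 7: read(P0, v1) -> 35. No state change.
Op 8: fork(P2) -> P3. 5 ppages; refcounts: pp0:1 pp1:4 pp2:1 pp3:3 pp4:3
Op 9: read(P1, v0) -> 176. No state change.
Op 10: read(P2, v1) -> 35. No state change.

yes yes no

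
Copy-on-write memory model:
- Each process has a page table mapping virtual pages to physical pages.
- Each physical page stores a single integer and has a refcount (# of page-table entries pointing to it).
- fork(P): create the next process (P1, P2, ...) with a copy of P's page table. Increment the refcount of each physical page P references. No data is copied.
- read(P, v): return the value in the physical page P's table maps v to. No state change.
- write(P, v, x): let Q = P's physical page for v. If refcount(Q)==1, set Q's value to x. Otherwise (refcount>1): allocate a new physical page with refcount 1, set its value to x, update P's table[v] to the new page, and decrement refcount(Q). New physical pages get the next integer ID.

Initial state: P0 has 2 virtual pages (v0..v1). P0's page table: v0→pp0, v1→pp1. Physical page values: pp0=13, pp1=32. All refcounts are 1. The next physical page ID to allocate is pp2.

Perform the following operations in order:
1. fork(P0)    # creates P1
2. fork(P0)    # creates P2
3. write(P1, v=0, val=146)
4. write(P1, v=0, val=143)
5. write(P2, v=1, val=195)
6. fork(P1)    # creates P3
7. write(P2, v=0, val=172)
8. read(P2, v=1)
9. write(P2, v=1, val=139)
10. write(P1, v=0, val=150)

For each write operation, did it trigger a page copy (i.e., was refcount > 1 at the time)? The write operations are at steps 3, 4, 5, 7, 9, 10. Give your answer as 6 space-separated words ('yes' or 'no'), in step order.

Op 1: fork(P0) -> P1. 2 ppages; refcounts: pp0:2 pp1:2
Op 2: fork(P0) -> P2. 2 ppages; refcounts: pp0:3 pp1:3
Op 3: write(P1, v0, 146). refcount(pp0)=3>1 -> COPY to pp2. 3 ppages; refcounts: pp0:2 pp1:3 pp2:1
Op 4: write(P1, v0, 143). refcount(pp2)=1 -> write in place. 3 ppages; refcounts: pp0:2 pp1:3 pp2:1
Op 5: write(P2, v1, 195). refcount(pp1)=3>1 -> COPY to pp3. 4 ppages; refcounts: pp0:2 pp1:2 pp2:1 pp3:1
Op 6: fork(P1) -> P3. 4 ppages; refcounts: pp0:2 pp1:3 pp2:2 pp3:1
Op 7: write(P2, v0, 172). refcount(pp0)=2>1 -> COPY to pp4. 5 ppages; refcounts: pp0:1 pp1:3 pp2:2 pp3:1 pp4:1
Op 8: read(P2, v1) -> 195. No state change.
Op 9: write(P2, v1, 139). refcount(pp3)=1 -> write in place. 5 ppages; refcounts: pp0:1 pp1:3 pp2:2 pp3:1 pp4:1
Op 10: write(P1, v0, 150). refcount(pp2)=2>1 -> COPY to pp5. 6 ppages; refcounts: pp0:1 pp1:3 pp2:1 pp3:1 pp4:1 pp5:1

yes no yes yes no yes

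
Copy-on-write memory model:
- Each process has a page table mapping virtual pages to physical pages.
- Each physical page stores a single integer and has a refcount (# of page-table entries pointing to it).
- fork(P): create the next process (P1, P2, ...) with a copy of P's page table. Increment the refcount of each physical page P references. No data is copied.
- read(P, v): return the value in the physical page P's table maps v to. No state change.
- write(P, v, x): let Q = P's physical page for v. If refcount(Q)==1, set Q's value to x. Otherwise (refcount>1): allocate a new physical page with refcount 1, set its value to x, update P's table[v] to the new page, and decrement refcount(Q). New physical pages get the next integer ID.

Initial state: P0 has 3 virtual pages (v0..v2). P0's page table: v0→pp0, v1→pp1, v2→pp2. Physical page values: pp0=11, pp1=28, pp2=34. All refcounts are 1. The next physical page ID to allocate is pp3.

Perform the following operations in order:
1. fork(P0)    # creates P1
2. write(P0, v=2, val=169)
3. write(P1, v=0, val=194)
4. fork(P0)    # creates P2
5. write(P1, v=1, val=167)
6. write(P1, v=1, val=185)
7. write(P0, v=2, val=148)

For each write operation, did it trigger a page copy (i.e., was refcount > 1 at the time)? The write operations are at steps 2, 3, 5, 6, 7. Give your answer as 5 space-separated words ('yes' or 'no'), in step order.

Op 1: fork(P0) -> P1. 3 ppages; refcounts: pp0:2 pp1:2 pp2:2
Op 2: write(P0, v2, 169). refcount(pp2)=2>1 -> COPY to pp3. 4 ppages; refcounts: pp0:2 pp1:2 pp2:1 pp3:1
Op 3: write(P1, v0, 194). refcount(pp0)=2>1 -> COPY to pp4. 5 ppages; refcounts: pp0:1 pp1:2 pp2:1 pp3:1 pp4:1
Op 4: fork(P0) -> P2. 5 ppages; refcounts: pp0:2 pp1:3 pp2:1 pp3:2 pp4:1
Op 5: write(P1, v1, 167). refcount(pp1)=3>1 -> COPY to pp5. 6 ppages; refcounts: pp0:2 pp1:2 pp2:1 pp3:2 pp4:1 pp5:1
Op 6: write(P1, v1, 185). refcount(pp5)=1 -> write in place. 6 ppages; refcounts: pp0:2 pp1:2 pp2:1 pp3:2 pp4:1 pp5:1
Op 7: write(P0, v2, 148). refcount(pp3)=2>1 -> COPY to pp6. 7 ppages; refcounts: pp0:2 pp1:2 pp2:1 pp3:1 pp4:1 pp5:1 pp6:1

yes yes yes no yes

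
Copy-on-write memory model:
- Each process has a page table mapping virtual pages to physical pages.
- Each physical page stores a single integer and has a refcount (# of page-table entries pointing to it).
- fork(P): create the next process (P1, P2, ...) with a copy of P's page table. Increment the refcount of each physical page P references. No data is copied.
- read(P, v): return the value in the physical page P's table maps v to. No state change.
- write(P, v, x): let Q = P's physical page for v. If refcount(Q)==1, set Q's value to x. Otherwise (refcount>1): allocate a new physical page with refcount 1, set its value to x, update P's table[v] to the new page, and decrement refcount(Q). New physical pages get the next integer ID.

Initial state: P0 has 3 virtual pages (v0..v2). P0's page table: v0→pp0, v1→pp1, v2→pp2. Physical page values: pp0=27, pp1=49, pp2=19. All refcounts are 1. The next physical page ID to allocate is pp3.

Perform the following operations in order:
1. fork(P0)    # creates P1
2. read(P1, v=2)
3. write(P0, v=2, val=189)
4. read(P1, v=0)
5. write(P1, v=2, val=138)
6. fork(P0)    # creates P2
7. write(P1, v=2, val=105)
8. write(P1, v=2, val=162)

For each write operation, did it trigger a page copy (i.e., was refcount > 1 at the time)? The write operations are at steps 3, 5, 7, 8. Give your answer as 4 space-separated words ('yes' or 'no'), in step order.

Op 1: fork(P0) -> P1. 3 ppages; refcounts: pp0:2 pp1:2 pp2:2
Op 2: read(P1, v2) -> 19. No state change.
Op 3: write(P0, v2, 189). refcount(pp2)=2>1 -> COPY to pp3. 4 ppages; refcounts: pp0:2 pp1:2 pp2:1 pp3:1
Op 4: read(P1, v0) -> 27. No state change.
Op 5: write(P1, v2, 138). refcount(pp2)=1 -> write in place. 4 ppages; refcounts: pp0:2 pp1:2 pp2:1 pp3:1
Op 6: fork(P0) -> P2. 4 ppages; refcounts: pp0:3 pp1:3 pp2:1 pp3:2
Op 7: write(P1, v2, 105). refcount(pp2)=1 -> write in place. 4 ppages; refcounts: pp0:3 pp1:3 pp2:1 pp3:2
Op 8: write(P1, v2, 162). refcount(pp2)=1 -> write in place. 4 ppages; refcounts: pp0:3 pp1:3 pp2:1 pp3:2

yes no no no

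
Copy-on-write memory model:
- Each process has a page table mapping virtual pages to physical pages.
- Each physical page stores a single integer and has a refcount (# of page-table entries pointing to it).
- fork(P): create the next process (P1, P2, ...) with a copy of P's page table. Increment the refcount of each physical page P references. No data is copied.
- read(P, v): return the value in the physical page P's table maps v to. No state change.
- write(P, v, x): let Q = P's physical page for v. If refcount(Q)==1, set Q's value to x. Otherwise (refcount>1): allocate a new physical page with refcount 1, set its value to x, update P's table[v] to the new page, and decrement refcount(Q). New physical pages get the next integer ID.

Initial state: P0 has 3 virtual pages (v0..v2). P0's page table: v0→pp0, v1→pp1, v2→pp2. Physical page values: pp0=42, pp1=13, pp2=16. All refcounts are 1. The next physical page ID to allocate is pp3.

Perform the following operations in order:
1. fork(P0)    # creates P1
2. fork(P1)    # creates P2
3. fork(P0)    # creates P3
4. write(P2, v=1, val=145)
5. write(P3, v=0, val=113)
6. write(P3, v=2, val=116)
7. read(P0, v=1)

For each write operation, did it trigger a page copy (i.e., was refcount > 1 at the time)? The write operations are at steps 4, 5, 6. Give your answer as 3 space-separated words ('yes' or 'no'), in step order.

Op 1: fork(P0) -> P1. 3 ppages; refcounts: pp0:2 pp1:2 pp2:2
Op 2: fork(P1) -> P2. 3 ppages; refcounts: pp0:3 pp1:3 pp2:3
Op 3: fork(P0) -> P3. 3 ppages; refcounts: pp0:4 pp1:4 pp2:4
Op 4: write(P2, v1, 145). refcount(pp1)=4>1 -> COPY to pp3. 4 ppages; refcounts: pp0:4 pp1:3 pp2:4 pp3:1
Op 5: write(P3, v0, 113). refcount(pp0)=4>1 -> COPY to pp4. 5 ppages; refcounts: pp0:3 pp1:3 pp2:4 pp3:1 pp4:1
Op 6: write(P3, v2, 116). refcount(pp2)=4>1 -> COPY to pp5. 6 ppages; refcounts: pp0:3 pp1:3 pp2:3 pp3:1 pp4:1 pp5:1
Op 7: read(P0, v1) -> 13. No state change.

yes yes yes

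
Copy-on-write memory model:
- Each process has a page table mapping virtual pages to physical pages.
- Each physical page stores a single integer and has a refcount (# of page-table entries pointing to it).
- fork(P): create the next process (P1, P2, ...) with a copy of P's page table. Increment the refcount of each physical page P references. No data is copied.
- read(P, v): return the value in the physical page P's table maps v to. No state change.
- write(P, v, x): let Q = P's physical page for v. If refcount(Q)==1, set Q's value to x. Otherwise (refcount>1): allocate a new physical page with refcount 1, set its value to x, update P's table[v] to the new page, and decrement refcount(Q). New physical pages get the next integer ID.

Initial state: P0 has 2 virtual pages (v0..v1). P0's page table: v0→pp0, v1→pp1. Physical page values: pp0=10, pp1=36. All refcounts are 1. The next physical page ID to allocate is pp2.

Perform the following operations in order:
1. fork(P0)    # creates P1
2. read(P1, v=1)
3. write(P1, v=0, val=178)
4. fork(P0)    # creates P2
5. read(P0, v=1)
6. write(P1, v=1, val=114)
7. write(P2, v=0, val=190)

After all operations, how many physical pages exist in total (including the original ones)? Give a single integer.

Op 1: fork(P0) -> P1. 2 ppages; refcounts: pp0:2 pp1:2
Op 2: read(P1, v1) -> 36. No state change.
Op 3: write(P1, v0, 178). refcount(pp0)=2>1 -> COPY to pp2. 3 ppages; refcounts: pp0:1 pp1:2 pp2:1
Op 4: fork(P0) -> P2. 3 ppages; refcounts: pp0:2 pp1:3 pp2:1
Op 5: read(P0, v1) -> 36. No state change.
Op 6: write(P1, v1, 114). refcount(pp1)=3>1 -> COPY to pp3. 4 ppages; refcounts: pp0:2 pp1:2 pp2:1 pp3:1
Op 7: write(P2, v0, 190). refcount(pp0)=2>1 -> COPY to pp4. 5 ppages; refcounts: pp0:1 pp1:2 pp2:1 pp3:1 pp4:1

Answer: 5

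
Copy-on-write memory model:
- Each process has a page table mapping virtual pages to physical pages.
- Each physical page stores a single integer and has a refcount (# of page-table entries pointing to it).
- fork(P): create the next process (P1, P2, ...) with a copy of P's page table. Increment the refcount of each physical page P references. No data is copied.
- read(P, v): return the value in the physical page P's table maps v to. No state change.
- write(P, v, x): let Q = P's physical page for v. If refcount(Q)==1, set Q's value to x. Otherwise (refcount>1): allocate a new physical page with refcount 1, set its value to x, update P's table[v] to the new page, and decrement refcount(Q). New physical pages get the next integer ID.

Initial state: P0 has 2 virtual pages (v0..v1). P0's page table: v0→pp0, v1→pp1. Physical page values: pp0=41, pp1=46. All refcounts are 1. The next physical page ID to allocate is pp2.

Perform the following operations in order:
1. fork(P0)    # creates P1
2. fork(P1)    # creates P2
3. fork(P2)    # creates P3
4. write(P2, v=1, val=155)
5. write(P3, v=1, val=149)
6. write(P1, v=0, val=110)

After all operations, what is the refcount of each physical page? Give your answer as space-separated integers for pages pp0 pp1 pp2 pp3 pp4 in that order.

Answer: 3 2 1 1 1

Derivation:
Op 1: fork(P0) -> P1. 2 ppages; refcounts: pp0:2 pp1:2
Op 2: fork(P1) -> P2. 2 ppages; refcounts: pp0:3 pp1:3
Op 3: fork(P2) -> P3. 2 ppages; refcounts: pp0:4 pp1:4
Op 4: write(P2, v1, 155). refcount(pp1)=4>1 -> COPY to pp2. 3 ppages; refcounts: pp0:4 pp1:3 pp2:1
Op 5: write(P3, v1, 149). refcount(pp1)=3>1 -> COPY to pp3. 4 ppages; refcounts: pp0:4 pp1:2 pp2:1 pp3:1
Op 6: write(P1, v0, 110). refcount(pp0)=4>1 -> COPY to pp4. 5 ppages; refcounts: pp0:3 pp1:2 pp2:1 pp3:1 pp4:1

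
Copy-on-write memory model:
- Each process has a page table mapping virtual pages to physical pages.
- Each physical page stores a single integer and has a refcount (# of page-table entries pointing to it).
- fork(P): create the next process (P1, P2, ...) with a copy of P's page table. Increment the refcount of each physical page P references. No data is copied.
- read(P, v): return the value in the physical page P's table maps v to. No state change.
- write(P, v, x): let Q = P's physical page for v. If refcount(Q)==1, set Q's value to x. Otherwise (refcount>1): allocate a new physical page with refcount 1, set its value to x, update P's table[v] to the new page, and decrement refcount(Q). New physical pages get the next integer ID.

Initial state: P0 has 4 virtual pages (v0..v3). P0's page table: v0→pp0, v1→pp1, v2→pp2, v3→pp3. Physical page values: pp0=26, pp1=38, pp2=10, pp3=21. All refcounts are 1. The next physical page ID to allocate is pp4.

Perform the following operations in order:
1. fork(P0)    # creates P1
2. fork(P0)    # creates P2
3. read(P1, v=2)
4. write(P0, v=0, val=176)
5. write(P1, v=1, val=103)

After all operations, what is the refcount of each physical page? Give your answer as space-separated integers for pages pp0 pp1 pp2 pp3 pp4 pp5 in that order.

Answer: 2 2 3 3 1 1

Derivation:
Op 1: fork(P0) -> P1. 4 ppages; refcounts: pp0:2 pp1:2 pp2:2 pp3:2
Op 2: fork(P0) -> P2. 4 ppages; refcounts: pp0:3 pp1:3 pp2:3 pp3:3
Op 3: read(P1, v2) -> 10. No state change.
Op 4: write(P0, v0, 176). refcount(pp0)=3>1 -> COPY to pp4. 5 ppages; refcounts: pp0:2 pp1:3 pp2:3 pp3:3 pp4:1
Op 5: write(P1, v1, 103). refcount(pp1)=3>1 -> COPY to pp5. 6 ppages; refcounts: pp0:2 pp1:2 pp2:3 pp3:3 pp4:1 pp5:1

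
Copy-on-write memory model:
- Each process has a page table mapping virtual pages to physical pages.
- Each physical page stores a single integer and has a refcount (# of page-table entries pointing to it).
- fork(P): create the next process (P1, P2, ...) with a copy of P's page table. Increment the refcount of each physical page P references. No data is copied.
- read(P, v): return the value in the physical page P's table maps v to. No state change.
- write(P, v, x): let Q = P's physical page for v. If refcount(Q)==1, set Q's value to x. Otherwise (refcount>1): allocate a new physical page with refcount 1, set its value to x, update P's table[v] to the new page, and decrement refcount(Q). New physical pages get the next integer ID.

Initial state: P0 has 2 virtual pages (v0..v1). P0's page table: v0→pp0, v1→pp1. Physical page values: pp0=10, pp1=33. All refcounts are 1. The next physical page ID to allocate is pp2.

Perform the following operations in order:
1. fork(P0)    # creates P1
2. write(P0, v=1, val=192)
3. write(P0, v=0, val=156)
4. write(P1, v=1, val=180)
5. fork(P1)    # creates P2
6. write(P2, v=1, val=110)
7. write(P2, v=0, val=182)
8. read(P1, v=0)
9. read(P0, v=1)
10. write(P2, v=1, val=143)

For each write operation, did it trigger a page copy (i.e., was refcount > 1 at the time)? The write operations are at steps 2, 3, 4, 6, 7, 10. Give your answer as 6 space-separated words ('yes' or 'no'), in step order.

Op 1: fork(P0) -> P1. 2 ppages; refcounts: pp0:2 pp1:2
Op 2: write(P0, v1, 192). refcount(pp1)=2>1 -> COPY to pp2. 3 ppages; refcounts: pp0:2 pp1:1 pp2:1
Op 3: write(P0, v0, 156). refcount(pp0)=2>1 -> COPY to pp3. 4 ppages; refcounts: pp0:1 pp1:1 pp2:1 pp3:1
Op 4: write(P1, v1, 180). refcount(pp1)=1 -> write in place. 4 ppages; refcounts: pp0:1 pp1:1 pp2:1 pp3:1
Op 5: fork(P1) -> P2. 4 ppages; refcounts: pp0:2 pp1:2 pp2:1 pp3:1
Op 6: write(P2, v1, 110). refcount(pp1)=2>1 -> COPY to pp4. 5 ppages; refcounts: pp0:2 pp1:1 pp2:1 pp3:1 pp4:1
Op 7: write(P2, v0, 182). refcount(pp0)=2>1 -> COPY to pp5. 6 ppages; refcounts: pp0:1 pp1:1 pp2:1 pp3:1 pp4:1 pp5:1
Op 8: read(P1, v0) -> 10. No state change.
Op 9: read(P0, v1) -> 192. No state change.
Op 10: write(P2, v1, 143). refcount(pp4)=1 -> write in place. 6 ppages; refcounts: pp0:1 pp1:1 pp2:1 pp3:1 pp4:1 pp5:1

yes yes no yes yes no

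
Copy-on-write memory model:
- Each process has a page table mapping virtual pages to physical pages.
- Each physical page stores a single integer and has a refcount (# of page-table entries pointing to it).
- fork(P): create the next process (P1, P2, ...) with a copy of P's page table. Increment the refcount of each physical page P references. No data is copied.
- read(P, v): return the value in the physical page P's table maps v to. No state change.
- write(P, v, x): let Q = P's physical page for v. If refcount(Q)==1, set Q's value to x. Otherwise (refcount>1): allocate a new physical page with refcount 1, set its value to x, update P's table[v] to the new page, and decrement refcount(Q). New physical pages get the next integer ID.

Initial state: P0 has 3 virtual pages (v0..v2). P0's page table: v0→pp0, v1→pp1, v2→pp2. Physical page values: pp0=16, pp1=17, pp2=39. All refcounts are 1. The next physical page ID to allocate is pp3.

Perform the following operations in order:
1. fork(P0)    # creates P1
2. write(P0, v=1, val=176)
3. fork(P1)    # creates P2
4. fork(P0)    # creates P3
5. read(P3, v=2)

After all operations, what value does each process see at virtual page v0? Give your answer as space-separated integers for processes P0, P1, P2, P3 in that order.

Op 1: fork(P0) -> P1. 3 ppages; refcounts: pp0:2 pp1:2 pp2:2
Op 2: write(P0, v1, 176). refcount(pp1)=2>1 -> COPY to pp3. 4 ppages; refcounts: pp0:2 pp1:1 pp2:2 pp3:1
Op 3: fork(P1) -> P2. 4 ppages; refcounts: pp0:3 pp1:2 pp2:3 pp3:1
Op 4: fork(P0) -> P3. 4 ppages; refcounts: pp0:4 pp1:2 pp2:4 pp3:2
Op 5: read(P3, v2) -> 39. No state change.
P0: v0 -> pp0 = 16
P1: v0 -> pp0 = 16
P2: v0 -> pp0 = 16
P3: v0 -> pp0 = 16

Answer: 16 16 16 16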